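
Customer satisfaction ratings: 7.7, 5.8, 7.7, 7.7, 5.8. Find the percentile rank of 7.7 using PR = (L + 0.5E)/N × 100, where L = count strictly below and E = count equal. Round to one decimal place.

N = 5.
Strictly below 7.7: 2. Equal to 7.7: 3.
PR = (2 + 0.5·3)/5 × 100 = 70.0

70.0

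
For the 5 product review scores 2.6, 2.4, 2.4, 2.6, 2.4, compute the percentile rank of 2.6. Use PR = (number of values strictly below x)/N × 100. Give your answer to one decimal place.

N = 5.
Strictly below 2.6: 3. Equal to 2.6: 2.
PR = 3/5 × 100 = 60.0

60.0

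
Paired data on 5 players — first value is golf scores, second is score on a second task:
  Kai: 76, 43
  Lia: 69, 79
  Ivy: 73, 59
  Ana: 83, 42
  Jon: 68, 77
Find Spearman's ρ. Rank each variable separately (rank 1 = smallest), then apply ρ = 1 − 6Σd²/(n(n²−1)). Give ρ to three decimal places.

-0.900

Ranks of variable 1: 4, 2, 3, 5, 1
Ranks of variable 2: 2, 5, 3, 1, 4
d = r₁ − r₂: 2, -3, 0, 4, -3
d²: 4, 9, 0, 16, 9; Σd² = 38
ρ = 1 − 6·38/(5·24) = 1 − 228/120 = -0.900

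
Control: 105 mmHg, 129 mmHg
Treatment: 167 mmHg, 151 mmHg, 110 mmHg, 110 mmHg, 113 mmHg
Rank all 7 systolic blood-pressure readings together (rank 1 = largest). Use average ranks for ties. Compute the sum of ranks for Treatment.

Sorted (descending): 167, 151, 129, 113, 110, 110, 105
The 2 values of 110 occupy positions 5–6 → average rank (5+6)/2 = 5.5.
Treatment values → pooled ranks: 167→1, 151→2, 110→5.5, 110→5.5, 113→4
Rank sum = 1 + 2 + 5.5 + 5.5 + 4 = 18

18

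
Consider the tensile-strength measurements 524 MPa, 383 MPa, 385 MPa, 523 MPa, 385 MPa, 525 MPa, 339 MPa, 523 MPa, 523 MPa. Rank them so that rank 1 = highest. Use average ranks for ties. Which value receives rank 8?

383

Sorted (descending): 525, 524, 523, 523, 523, 385, 385, 383, 339
The 3 values of 523 occupy positions 3–5 → average rank 4.
The 2 values of 385 occupy positions 6–7 → average rank (6+7)/2 = 6.5.
Rank 8 → value 383.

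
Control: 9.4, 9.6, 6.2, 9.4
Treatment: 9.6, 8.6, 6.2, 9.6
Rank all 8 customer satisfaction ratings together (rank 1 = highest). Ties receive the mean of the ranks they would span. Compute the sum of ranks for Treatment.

17.5

Sorted (descending): 9.6, 9.6, 9.6, 9.4, 9.4, 8.6, 6.2, 6.2
The 3 values of 9.6 occupy positions 1–3 → average rank 2.
The 2 values of 9.4 occupy positions 4–5 → average rank (4+5)/2 = 4.5.
The 2 values of 6.2 occupy positions 7–8 → average rank (7+8)/2 = 7.5.
Treatment values → pooled ranks: 9.6→2, 8.6→6, 6.2→7.5, 9.6→2
Rank sum = 2 + 6 + 7.5 + 2 = 17.5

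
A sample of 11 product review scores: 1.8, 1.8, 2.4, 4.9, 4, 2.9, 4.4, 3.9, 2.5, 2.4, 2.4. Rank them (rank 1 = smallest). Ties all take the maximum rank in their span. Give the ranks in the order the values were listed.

2, 2, 5, 11, 9, 7, 10, 8, 6, 5, 5

Sorted (ascending): 1.8, 1.8, 2.4, 2.4, 2.4, 2.5, 2.9, 3.9, 4, 4.4, 4.9
The 2 values of 1.8 occupy positions 1–2 → each gets rank 2.
The 3 values of 2.4 occupy positions 3–5 → each gets rank 5.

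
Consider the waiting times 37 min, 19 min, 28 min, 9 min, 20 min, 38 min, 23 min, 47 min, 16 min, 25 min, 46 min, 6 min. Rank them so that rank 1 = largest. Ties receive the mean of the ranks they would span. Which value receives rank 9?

Sorted (descending): 47, 46, 38, 37, 28, 25, 23, 20, 19, 16, 9, 6
No ties — each value takes its position as its rank.
Rank 9 → value 19.

19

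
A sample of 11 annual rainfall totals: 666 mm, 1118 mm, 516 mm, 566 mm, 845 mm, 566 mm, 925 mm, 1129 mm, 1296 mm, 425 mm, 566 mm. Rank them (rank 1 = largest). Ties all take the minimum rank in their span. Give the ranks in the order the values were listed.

6, 3, 10, 7, 5, 7, 4, 2, 1, 11, 7

Sorted (descending): 1296, 1129, 1118, 925, 845, 666, 566, 566, 566, 516, 425
The 3 values of 566 occupy positions 7–9 → each gets rank 7.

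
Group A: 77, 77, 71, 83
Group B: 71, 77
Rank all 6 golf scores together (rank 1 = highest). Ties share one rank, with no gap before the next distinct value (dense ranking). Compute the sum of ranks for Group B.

Sorted (descending): 83, 77, 77, 77, 71, 71
The 3 values of 77 share dense rank 2.
The 2 values of 71 share dense rank 3.
Remaining distinct values take the next consecutive integers.
Group B values → pooled ranks: 71→3, 77→2
Rank sum = 3 + 2 = 5

5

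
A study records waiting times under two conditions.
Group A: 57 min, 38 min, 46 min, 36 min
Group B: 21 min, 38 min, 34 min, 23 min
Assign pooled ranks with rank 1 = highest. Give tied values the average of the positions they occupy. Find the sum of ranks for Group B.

Sorted (descending): 57, 46, 38, 38, 36, 34, 23, 21
The 2 values of 38 occupy positions 3–4 → average rank (3+4)/2 = 3.5.
Group B values → pooled ranks: 21→8, 38→3.5, 34→6, 23→7
Rank sum = 8 + 3.5 + 6 + 7 = 24.5

24.5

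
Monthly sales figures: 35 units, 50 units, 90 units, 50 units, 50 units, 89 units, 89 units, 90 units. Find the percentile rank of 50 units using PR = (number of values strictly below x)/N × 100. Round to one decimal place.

N = 8.
Strictly below 50: 1. Equal to 50: 3.
PR = 1/8 × 100 = 12.5

12.5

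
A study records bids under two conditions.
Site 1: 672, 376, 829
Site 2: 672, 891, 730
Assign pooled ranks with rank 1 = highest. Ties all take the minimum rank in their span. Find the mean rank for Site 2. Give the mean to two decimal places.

2.67

Sorted (descending): 891, 829, 730, 672, 672, 376
The 2 values of 672 occupy positions 4–5 → each gets rank 4.
Site 2 values → pooled ranks: 672→4, 891→1, 730→3
Mean rank = (4 + 1 + 3) / 3 = 2.67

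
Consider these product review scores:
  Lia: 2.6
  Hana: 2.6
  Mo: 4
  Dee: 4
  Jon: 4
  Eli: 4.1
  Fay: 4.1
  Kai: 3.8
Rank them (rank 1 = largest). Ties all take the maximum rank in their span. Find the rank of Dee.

Sorted (descending): 4.1, 4.1, 4, 4, 4, 3.8, 2.6, 2.6
The 2 values of 4.1 occupy positions 1–2 → each gets rank 2.
The 3 values of 4 occupy positions 3–5 → each gets rank 5.
The 2 values of 2.6 occupy positions 7–8 → each gets rank 8.
Dee has value 4 → rank 5.

5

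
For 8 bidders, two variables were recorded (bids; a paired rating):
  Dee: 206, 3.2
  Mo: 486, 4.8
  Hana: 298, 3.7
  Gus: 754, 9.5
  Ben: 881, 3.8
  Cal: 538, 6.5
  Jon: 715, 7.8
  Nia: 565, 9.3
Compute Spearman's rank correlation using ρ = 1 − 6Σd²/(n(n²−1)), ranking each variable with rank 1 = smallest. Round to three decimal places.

0.619

Ranks of variable 1: 1, 3, 2, 7, 8, 4, 6, 5
Ranks of variable 2: 1, 4, 2, 8, 3, 5, 6, 7
d = r₁ − r₂: 0, -1, 0, -1, 5, -1, 0, -2
d²: 0, 1, 0, 1, 25, 1, 0, 4; Σd² = 32
ρ = 1 − 6·32/(8·63) = 1 − 192/504 = 0.619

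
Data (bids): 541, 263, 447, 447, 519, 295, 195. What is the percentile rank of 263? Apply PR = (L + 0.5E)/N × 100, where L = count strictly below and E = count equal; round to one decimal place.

N = 7.
Strictly below 263: 1. Equal to 263: 1.
PR = (1 + 0.5·1)/7 × 100 = 21.4

21.4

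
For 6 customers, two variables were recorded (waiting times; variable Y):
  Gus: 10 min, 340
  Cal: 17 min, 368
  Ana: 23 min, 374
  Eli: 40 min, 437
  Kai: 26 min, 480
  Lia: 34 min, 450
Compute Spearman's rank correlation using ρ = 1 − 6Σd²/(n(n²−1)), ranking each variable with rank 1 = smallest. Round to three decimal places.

0.771

Ranks of variable 1: 1, 2, 3, 6, 4, 5
Ranks of variable 2: 1, 2, 3, 4, 6, 5
d = r₁ − r₂: 0, 0, 0, 2, -2, 0
d²: 0, 0, 0, 4, 4, 0; Σd² = 8
ρ = 1 − 6·8/(6·35) = 1 − 48/210 = 0.771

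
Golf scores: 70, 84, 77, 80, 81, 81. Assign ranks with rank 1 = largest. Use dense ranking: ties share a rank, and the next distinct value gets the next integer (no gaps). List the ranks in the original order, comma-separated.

Sorted (descending): 84, 81, 81, 80, 77, 70
The 2 values of 81 share dense rank 2.
Remaining distinct values take the next consecutive integers.

5, 1, 4, 3, 2, 2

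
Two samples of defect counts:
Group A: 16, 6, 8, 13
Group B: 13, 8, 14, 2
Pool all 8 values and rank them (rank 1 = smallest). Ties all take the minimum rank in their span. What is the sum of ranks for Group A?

18

Sorted (ascending): 2, 6, 8, 8, 13, 13, 14, 16
The 2 values of 8 occupy positions 3–4 → each gets rank 3.
The 2 values of 13 occupy positions 5–6 → each gets rank 5.
Group A values → pooled ranks: 16→8, 6→2, 8→3, 13→5
Rank sum = 8 + 2 + 3 + 5 = 18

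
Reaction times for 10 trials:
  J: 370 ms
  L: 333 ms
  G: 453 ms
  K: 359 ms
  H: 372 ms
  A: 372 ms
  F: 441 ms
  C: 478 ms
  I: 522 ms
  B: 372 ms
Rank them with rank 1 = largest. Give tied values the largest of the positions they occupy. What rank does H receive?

7

Sorted (descending): 522, 478, 453, 441, 372, 372, 372, 370, 359, 333
The 3 values of 372 occupy positions 5–7 → each gets rank 7.
H has value 372 ms → rank 7.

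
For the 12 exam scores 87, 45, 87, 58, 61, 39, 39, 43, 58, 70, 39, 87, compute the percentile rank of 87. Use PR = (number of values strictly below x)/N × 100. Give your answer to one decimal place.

N = 12.
Strictly below 87: 9. Equal to 87: 3.
PR = 9/12 × 100 = 75.0

75.0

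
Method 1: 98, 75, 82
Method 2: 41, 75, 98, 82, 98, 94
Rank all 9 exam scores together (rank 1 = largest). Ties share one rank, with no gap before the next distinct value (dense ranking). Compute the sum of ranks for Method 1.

8

Sorted (descending): 98, 98, 98, 94, 82, 82, 75, 75, 41
The 3 values of 98 share dense rank 1.
The 2 values of 82 share dense rank 3.
The 2 values of 75 share dense rank 4.
Remaining distinct values take the next consecutive integers.
Method 1 values → pooled ranks: 98→1, 75→4, 82→3
Rank sum = 1 + 4 + 3 = 8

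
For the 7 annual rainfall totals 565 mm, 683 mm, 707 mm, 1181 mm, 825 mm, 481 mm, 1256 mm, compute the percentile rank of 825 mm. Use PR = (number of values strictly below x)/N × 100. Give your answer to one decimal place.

N = 7.
Strictly below 825: 4. Equal to 825: 1.
PR = 4/7 × 100 = 57.1

57.1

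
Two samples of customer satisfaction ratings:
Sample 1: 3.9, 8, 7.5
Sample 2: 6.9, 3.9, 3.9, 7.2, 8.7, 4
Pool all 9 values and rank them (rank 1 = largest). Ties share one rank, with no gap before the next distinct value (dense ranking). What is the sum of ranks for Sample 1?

Sorted (descending): 8.7, 8, 7.5, 7.2, 6.9, 4, 3.9, 3.9, 3.9
The 3 values of 3.9 share dense rank 7.
Remaining distinct values take the next consecutive integers.
Sample 1 values → pooled ranks: 3.9→7, 8→2, 7.5→3
Rank sum = 7 + 2 + 3 = 12

12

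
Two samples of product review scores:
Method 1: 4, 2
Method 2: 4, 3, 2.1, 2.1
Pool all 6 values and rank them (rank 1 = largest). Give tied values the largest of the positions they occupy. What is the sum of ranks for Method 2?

15

Sorted (descending): 4, 4, 3, 2.1, 2.1, 2
The 2 values of 4 occupy positions 1–2 → each gets rank 2.
The 2 values of 2.1 occupy positions 4–5 → each gets rank 5.
Method 2 values → pooled ranks: 4→2, 3→3, 2.1→5, 2.1→5
Rank sum = 2 + 3 + 5 + 5 = 15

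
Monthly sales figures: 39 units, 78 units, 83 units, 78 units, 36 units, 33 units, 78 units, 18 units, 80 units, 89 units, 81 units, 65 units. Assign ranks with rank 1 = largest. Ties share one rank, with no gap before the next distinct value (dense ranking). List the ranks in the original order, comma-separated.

Sorted (descending): 89, 83, 81, 80, 78, 78, 78, 65, 39, 36, 33, 18
The 3 values of 78 share dense rank 5.
Remaining distinct values take the next consecutive integers.

7, 5, 2, 5, 8, 9, 5, 10, 4, 1, 3, 6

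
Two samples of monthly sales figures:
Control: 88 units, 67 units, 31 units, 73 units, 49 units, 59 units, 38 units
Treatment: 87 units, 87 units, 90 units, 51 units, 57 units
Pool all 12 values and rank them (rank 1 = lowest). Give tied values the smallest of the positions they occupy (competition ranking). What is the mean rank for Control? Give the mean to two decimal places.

Sorted (ascending): 31, 38, 49, 51, 57, 59, 67, 73, 87, 87, 88, 90
The 2 values of 87 occupy positions 9–10 → each gets rank 9.
Control values → pooled ranks: 88→11, 67→7, 31→1, 73→8, 49→3, 59→6, 38→2
Mean rank = (11 + 7 + 1 + 8 + 3 + 6 + 2) / 7 = 5.43

5.43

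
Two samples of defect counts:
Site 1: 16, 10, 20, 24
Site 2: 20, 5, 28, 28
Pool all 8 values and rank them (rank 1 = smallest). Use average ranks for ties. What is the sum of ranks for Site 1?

15.5

Sorted (ascending): 5, 10, 16, 20, 20, 24, 28, 28
The 2 values of 20 occupy positions 4–5 → average rank (4+5)/2 = 4.5.
The 2 values of 28 occupy positions 7–8 → average rank (7+8)/2 = 7.5.
Site 1 values → pooled ranks: 16→3, 10→2, 20→4.5, 24→6
Rank sum = 3 + 2 + 4.5 + 6 = 15.5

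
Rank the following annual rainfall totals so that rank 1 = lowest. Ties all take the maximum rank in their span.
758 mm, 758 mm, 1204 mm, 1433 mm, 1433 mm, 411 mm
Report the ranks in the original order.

Sorted (ascending): 411, 758, 758, 1204, 1433, 1433
The 2 values of 758 occupy positions 2–3 → each gets rank 3.
The 2 values of 1433 occupy positions 5–6 → each gets rank 6.

3, 3, 4, 6, 6, 1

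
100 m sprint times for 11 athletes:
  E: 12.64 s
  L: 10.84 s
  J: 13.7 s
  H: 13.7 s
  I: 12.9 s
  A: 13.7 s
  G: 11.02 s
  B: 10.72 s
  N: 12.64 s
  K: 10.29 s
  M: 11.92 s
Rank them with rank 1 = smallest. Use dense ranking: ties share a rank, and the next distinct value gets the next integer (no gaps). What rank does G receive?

Sorted (ascending): 10.29, 10.72, 10.84, 11.02, 11.92, 12.64, 12.64, 12.9, 13.7, 13.7, 13.7
The 2 values of 12.64 share dense rank 6.
The 3 values of 13.7 share dense rank 8.
Remaining distinct values take the next consecutive integers.
G has value 11.02 s → rank 4.

4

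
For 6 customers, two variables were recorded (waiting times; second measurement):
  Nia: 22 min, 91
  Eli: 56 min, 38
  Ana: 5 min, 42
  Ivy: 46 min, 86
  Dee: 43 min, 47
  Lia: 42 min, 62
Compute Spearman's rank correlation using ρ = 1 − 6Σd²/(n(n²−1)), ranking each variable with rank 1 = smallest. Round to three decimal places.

-0.257

Ranks of variable 1: 2, 6, 1, 5, 4, 3
Ranks of variable 2: 6, 1, 2, 5, 3, 4
d = r₁ − r₂: -4, 5, -1, 0, 1, -1
d²: 16, 25, 1, 0, 1, 1; Σd² = 44
ρ = 1 − 6·44/(6·35) = 1 − 264/210 = -0.257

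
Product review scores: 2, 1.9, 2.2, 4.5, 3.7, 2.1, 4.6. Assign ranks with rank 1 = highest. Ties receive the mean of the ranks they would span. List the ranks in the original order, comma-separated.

6, 7, 4, 2, 3, 5, 1

Sorted (descending): 4.6, 4.5, 3.7, 2.2, 2.1, 2, 1.9
No ties — each value takes its position as its rank.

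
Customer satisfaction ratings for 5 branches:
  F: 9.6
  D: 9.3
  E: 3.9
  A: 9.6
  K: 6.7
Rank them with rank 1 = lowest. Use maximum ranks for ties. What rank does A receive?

5

Sorted (ascending): 3.9, 6.7, 9.3, 9.6, 9.6
The 2 values of 9.6 occupy positions 4–5 → each gets rank 5.
A has value 9.6 → rank 5.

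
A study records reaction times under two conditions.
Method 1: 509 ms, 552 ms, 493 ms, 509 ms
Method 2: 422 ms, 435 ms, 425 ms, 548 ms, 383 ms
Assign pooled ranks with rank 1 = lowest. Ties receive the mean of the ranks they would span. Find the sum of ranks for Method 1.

Sorted (ascending): 383, 422, 425, 435, 493, 509, 509, 548, 552
The 2 values of 509 occupy positions 6–7 → average rank (6+7)/2 = 6.5.
Method 1 values → pooled ranks: 509→6.5, 552→9, 493→5, 509→6.5
Rank sum = 6.5 + 9 + 5 + 6.5 = 27

27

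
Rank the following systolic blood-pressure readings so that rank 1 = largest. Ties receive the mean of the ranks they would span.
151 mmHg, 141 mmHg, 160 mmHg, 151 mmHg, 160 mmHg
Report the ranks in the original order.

Sorted (descending): 160, 160, 151, 151, 141
The 2 values of 160 occupy positions 1–2 → average rank (1+2)/2 = 1.5.
The 2 values of 151 occupy positions 3–4 → average rank (3+4)/2 = 3.5.

3.5, 5, 1.5, 3.5, 1.5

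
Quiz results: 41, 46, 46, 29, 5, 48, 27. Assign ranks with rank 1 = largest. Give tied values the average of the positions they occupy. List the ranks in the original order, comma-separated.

Sorted (descending): 48, 46, 46, 41, 29, 27, 5
The 2 values of 46 occupy positions 2–3 → average rank (2+3)/2 = 2.5.

4, 2.5, 2.5, 5, 7, 1, 6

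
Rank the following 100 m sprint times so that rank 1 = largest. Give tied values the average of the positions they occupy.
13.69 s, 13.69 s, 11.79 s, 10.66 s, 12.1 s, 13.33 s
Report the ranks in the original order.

Sorted (descending): 13.69, 13.69, 13.33, 12.1, 11.79, 10.66
The 2 values of 13.69 occupy positions 1–2 → average rank (1+2)/2 = 1.5.

1.5, 1.5, 5, 6, 4, 3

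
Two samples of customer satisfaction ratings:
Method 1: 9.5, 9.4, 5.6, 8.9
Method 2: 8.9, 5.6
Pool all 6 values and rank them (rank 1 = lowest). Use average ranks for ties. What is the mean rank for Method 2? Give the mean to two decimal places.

Sorted (ascending): 5.6, 5.6, 8.9, 8.9, 9.4, 9.5
The 2 values of 5.6 occupy positions 1–2 → average rank (1+2)/2 = 1.5.
The 2 values of 8.9 occupy positions 3–4 → average rank (3+4)/2 = 3.5.
Method 2 values → pooled ranks: 8.9→3.5, 5.6→1.5
Mean rank = (3.5 + 1.5) / 2 = 2.50

2.50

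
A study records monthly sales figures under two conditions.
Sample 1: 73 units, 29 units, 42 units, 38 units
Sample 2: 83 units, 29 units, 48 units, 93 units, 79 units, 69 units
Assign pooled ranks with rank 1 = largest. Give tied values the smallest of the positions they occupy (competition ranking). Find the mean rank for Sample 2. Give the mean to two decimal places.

4.33

Sorted (descending): 93, 83, 79, 73, 69, 48, 42, 38, 29, 29
The 2 values of 29 occupy positions 9–10 → each gets rank 9.
Sample 2 values → pooled ranks: 83→2, 29→9, 48→6, 93→1, 79→3, 69→5
Mean rank = (2 + 9 + 6 + 1 + 3 + 5) / 6 = 4.33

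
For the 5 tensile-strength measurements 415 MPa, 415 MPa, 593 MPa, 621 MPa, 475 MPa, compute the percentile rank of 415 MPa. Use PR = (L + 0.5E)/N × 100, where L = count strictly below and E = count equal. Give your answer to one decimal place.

20.0

N = 5.
Strictly below 415: 0. Equal to 415: 2.
PR = (0 + 0.5·2)/5 × 100 = 20.0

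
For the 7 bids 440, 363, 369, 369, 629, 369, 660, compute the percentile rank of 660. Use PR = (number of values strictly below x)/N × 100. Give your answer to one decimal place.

85.7

N = 7.
Strictly below 660: 6. Equal to 660: 1.
PR = 6/7 × 100 = 85.7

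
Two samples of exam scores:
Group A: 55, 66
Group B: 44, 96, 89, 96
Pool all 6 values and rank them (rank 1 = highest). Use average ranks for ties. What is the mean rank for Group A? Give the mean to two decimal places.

4.50

Sorted (descending): 96, 96, 89, 66, 55, 44
The 2 values of 96 occupy positions 1–2 → average rank (1+2)/2 = 1.5.
Group A values → pooled ranks: 55→5, 66→4
Mean rank = (5 + 4) / 2 = 4.50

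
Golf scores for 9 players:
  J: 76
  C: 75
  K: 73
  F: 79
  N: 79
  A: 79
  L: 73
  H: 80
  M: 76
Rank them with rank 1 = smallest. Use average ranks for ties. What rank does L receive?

Sorted (ascending): 73, 73, 75, 76, 76, 79, 79, 79, 80
The 2 values of 73 occupy positions 1–2 → average rank (1+2)/2 = 1.5.
The 2 values of 76 occupy positions 4–5 → average rank (4+5)/2 = 4.5.
The 3 values of 79 occupy positions 6–8 → average rank 7.
L has value 73 → rank 1.5.

1.5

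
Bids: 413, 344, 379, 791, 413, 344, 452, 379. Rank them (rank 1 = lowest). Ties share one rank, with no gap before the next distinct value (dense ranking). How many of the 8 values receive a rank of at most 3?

Sorted (ascending): 344, 344, 379, 379, 413, 413, 452, 791
The 2 values of 344 share dense rank 1.
The 2 values of 379 share dense rank 2.
The 2 values of 413 share dense rank 3.
Remaining distinct values take the next consecutive integers.
Ranks ≤ 3: {1, 1, 2, 2, 3, 3} → 6 values.

6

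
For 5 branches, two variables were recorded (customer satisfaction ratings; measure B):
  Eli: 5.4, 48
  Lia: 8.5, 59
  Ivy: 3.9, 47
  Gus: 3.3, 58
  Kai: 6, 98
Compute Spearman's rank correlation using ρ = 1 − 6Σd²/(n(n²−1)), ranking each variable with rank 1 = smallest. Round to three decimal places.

Ranks of variable 1: 3, 5, 2, 1, 4
Ranks of variable 2: 2, 4, 1, 3, 5
d = r₁ − r₂: 1, 1, 1, -2, -1
d²: 1, 1, 1, 4, 1; Σd² = 8
ρ = 1 − 6·8/(5·24) = 1 − 48/120 = 0.600

0.600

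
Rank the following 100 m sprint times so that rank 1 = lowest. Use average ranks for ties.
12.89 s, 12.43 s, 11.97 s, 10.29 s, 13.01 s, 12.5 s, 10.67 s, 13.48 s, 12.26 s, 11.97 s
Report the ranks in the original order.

8, 6, 3.5, 1, 9, 7, 2, 10, 5, 3.5

Sorted (ascending): 10.29, 10.67, 11.97, 11.97, 12.26, 12.43, 12.5, 12.89, 13.01, 13.48
The 2 values of 11.97 occupy positions 3–4 → average rank (3+4)/2 = 3.5.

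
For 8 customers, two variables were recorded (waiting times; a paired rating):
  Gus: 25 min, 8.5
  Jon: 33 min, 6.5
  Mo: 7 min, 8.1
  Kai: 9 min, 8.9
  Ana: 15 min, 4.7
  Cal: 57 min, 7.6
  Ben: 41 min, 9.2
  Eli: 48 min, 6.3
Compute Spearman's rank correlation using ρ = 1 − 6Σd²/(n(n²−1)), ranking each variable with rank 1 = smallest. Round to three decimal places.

-0.167

Ranks of variable 1: 4, 5, 1, 2, 3, 8, 6, 7
Ranks of variable 2: 6, 3, 5, 7, 1, 4, 8, 2
d = r₁ − r₂: -2, 2, -4, -5, 2, 4, -2, 5
d²: 4, 4, 16, 25, 4, 16, 4, 25; Σd² = 98
ρ = 1 − 6·98/(8·63) = 1 − 588/504 = -0.167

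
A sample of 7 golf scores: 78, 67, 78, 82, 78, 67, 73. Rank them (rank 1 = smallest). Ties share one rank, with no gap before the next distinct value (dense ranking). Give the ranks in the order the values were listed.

Sorted (ascending): 67, 67, 73, 78, 78, 78, 82
The 2 values of 67 share dense rank 1.
The 3 values of 78 share dense rank 3.
Remaining distinct values take the next consecutive integers.

3, 1, 3, 4, 3, 1, 2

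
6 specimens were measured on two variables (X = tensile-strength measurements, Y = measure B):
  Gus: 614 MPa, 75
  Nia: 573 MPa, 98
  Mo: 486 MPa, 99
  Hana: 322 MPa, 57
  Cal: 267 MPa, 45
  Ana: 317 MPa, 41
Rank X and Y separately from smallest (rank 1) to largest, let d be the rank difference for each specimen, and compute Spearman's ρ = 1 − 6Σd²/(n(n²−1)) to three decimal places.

Ranks of variable 1: 6, 5, 4, 3, 1, 2
Ranks of variable 2: 4, 5, 6, 3, 2, 1
d = r₁ − r₂: 2, 0, -2, 0, -1, 1
d²: 4, 0, 4, 0, 1, 1; Σd² = 10
ρ = 1 − 6·10/(6·35) = 1 − 60/210 = 0.714

0.714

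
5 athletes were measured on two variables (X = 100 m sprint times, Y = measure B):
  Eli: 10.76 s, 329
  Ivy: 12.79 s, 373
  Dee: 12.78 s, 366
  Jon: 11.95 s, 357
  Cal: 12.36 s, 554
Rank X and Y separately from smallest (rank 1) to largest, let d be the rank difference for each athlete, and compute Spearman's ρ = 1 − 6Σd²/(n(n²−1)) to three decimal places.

0.700

Ranks of variable 1: 1, 5, 4, 2, 3
Ranks of variable 2: 1, 4, 3, 2, 5
d = r₁ − r₂: 0, 1, 1, 0, -2
d²: 0, 1, 1, 0, 4; Σd² = 6
ρ = 1 − 6·6/(5·24) = 1 − 36/120 = 0.700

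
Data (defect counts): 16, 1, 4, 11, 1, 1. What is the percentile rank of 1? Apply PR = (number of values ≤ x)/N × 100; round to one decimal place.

50.0

N = 6.
Strictly below 1: 0. Equal to 1: 3.
PR = 3/6 × 100 = 50.0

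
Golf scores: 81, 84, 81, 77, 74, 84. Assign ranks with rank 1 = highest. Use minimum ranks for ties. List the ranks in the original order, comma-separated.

Sorted (descending): 84, 84, 81, 81, 77, 74
The 2 values of 84 occupy positions 1–2 → each gets rank 1.
The 2 values of 81 occupy positions 3–4 → each gets rank 3.

3, 1, 3, 5, 6, 1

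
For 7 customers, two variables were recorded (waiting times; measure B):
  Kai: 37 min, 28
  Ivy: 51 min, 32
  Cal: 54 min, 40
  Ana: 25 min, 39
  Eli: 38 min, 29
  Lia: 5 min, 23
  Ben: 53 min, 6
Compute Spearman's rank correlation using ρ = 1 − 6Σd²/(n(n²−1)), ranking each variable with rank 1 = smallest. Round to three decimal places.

Ranks of variable 1: 3, 5, 7, 2, 4, 1, 6
Ranks of variable 2: 3, 5, 7, 6, 4, 2, 1
d = r₁ − r₂: 0, 0, 0, -4, 0, -1, 5
d²: 0, 0, 0, 16, 0, 1, 25; Σd² = 42
ρ = 1 − 6·42/(7·48) = 1 − 252/336 = 0.250

0.250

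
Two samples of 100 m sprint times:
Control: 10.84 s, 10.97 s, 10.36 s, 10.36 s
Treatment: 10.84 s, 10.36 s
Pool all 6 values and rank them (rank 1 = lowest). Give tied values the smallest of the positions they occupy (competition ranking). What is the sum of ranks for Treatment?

Sorted (ascending): 10.36, 10.36, 10.36, 10.84, 10.84, 10.97
The 3 values of 10.36 occupy positions 1–3 → each gets rank 1.
The 2 values of 10.84 occupy positions 4–5 → each gets rank 4.
Treatment values → pooled ranks: 10.84→4, 10.36→1
Rank sum = 4 + 1 = 5

5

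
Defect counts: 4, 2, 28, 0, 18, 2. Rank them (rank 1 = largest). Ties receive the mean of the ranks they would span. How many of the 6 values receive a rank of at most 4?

3

Sorted (descending): 28, 18, 4, 2, 2, 0
The 2 values of 2 occupy positions 4–5 → average rank (4+5)/2 = 4.5.
Ranks ≤ 4: {1, 2, 3} → 3 values.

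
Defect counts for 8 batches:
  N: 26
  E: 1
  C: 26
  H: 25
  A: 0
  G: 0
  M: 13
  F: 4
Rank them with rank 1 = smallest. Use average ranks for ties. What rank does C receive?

7.5

Sorted (ascending): 0, 0, 1, 4, 13, 25, 26, 26
The 2 values of 0 occupy positions 1–2 → average rank (1+2)/2 = 1.5.
The 2 values of 26 occupy positions 7–8 → average rank (7+8)/2 = 7.5.
C has value 26 → rank 7.5.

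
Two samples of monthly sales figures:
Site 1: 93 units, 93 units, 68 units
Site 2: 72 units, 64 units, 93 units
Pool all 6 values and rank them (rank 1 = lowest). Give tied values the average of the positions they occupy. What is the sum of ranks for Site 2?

Sorted (ascending): 64, 68, 72, 93, 93, 93
The 3 values of 93 occupy positions 4–6 → average rank 5.
Site 2 values → pooled ranks: 72→3, 64→1, 93→5
Rank sum = 3 + 1 + 5 = 9

9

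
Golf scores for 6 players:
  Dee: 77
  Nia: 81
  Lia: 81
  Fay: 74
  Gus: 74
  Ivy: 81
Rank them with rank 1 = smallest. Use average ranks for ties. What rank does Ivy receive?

5

Sorted (ascending): 74, 74, 77, 81, 81, 81
The 2 values of 74 occupy positions 1–2 → average rank (1+2)/2 = 1.5.
The 3 values of 81 occupy positions 4–6 → average rank 5.
Ivy has value 81 → rank 5.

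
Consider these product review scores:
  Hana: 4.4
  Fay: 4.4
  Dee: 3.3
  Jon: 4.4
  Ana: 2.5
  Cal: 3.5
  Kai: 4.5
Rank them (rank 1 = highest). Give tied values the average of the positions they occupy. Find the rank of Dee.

6

Sorted (descending): 4.5, 4.4, 4.4, 4.4, 3.5, 3.3, 2.5
The 3 values of 4.4 occupy positions 2–4 → average rank 3.
Dee has value 3.3 → rank 6.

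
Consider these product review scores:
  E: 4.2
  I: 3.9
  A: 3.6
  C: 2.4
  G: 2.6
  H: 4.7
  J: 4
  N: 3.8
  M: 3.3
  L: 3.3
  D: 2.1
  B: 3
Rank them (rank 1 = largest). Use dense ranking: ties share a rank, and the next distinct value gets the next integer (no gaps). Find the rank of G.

9

Sorted (descending): 4.7, 4.2, 4, 3.9, 3.8, 3.6, 3.3, 3.3, 3, 2.6, 2.4, 2.1
The 2 values of 3.3 share dense rank 7.
Remaining distinct values take the next consecutive integers.
G has value 2.6 → rank 9.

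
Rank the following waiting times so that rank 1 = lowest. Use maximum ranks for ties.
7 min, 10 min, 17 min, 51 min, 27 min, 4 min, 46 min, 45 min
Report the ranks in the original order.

2, 3, 4, 8, 5, 1, 7, 6

Sorted (ascending): 4, 7, 10, 17, 27, 45, 46, 51
No ties — each value takes its position as its rank.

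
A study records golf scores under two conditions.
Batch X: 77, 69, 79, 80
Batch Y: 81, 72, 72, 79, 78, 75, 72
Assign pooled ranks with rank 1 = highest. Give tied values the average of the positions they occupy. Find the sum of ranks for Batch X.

Sorted (descending): 81, 80, 79, 79, 78, 77, 75, 72, 72, 72, 69
The 2 values of 79 occupy positions 3–4 → average rank (3+4)/2 = 3.5.
The 3 values of 72 occupy positions 8–10 → average rank 9.
Batch X values → pooled ranks: 77→6, 69→11, 79→3.5, 80→2
Rank sum = 6 + 11 + 3.5 + 2 = 22.5

22.5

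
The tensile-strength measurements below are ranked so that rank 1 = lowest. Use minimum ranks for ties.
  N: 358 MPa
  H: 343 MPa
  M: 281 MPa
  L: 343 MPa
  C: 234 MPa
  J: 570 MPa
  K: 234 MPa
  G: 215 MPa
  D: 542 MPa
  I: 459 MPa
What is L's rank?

Sorted (ascending): 215, 234, 234, 281, 343, 343, 358, 459, 542, 570
The 2 values of 234 occupy positions 2–3 → each gets rank 2.
The 2 values of 343 occupy positions 5–6 → each gets rank 5.
L has value 343 MPa → rank 5.

5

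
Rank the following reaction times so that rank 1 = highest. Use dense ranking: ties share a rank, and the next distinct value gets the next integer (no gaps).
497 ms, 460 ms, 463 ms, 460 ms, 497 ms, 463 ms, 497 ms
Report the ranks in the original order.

1, 3, 2, 3, 1, 2, 1

Sorted (descending): 497, 497, 497, 463, 463, 460, 460
The 3 values of 497 share dense rank 1.
The 2 values of 463 share dense rank 2.
The 2 values of 460 share dense rank 3.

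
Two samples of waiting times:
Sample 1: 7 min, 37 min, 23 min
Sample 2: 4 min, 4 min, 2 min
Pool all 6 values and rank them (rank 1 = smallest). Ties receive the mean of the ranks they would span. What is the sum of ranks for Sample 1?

Sorted (ascending): 2, 4, 4, 7, 23, 37
The 2 values of 4 occupy positions 2–3 → average rank (2+3)/2 = 2.5.
Sample 1 values → pooled ranks: 7→4, 37→6, 23→5
Rank sum = 4 + 6 + 5 = 15

15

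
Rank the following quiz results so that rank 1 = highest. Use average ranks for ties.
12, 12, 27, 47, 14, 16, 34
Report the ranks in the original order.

Sorted (descending): 47, 34, 27, 16, 14, 12, 12
The 2 values of 12 occupy positions 6–7 → average rank (6+7)/2 = 6.5.

6.5, 6.5, 3, 1, 5, 4, 2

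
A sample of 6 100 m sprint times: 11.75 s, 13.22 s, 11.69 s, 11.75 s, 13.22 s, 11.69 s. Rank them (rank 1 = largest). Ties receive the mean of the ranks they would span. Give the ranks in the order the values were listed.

3.5, 1.5, 5.5, 3.5, 1.5, 5.5

Sorted (descending): 13.22, 13.22, 11.75, 11.75, 11.69, 11.69
The 2 values of 13.22 occupy positions 1–2 → average rank (1+2)/2 = 1.5.
The 2 values of 11.75 occupy positions 3–4 → average rank (3+4)/2 = 3.5.
The 2 values of 11.69 occupy positions 5–6 → average rank (5+6)/2 = 5.5.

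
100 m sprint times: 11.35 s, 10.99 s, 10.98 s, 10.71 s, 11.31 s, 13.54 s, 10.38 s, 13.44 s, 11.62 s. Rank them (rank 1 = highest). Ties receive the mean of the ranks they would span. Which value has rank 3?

11.62

Sorted (descending): 13.54, 13.44, 11.62, 11.35, 11.31, 10.99, 10.98, 10.71, 10.38
No ties — each value takes its position as its rank.
Rank 3 → value 11.62.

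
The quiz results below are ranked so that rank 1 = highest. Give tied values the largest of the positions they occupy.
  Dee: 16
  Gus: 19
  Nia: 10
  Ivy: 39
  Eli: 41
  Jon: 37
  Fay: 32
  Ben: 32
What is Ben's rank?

Sorted (descending): 41, 39, 37, 32, 32, 19, 16, 10
The 2 values of 32 occupy positions 4–5 → each gets rank 5.
Ben has value 32 → rank 5.

5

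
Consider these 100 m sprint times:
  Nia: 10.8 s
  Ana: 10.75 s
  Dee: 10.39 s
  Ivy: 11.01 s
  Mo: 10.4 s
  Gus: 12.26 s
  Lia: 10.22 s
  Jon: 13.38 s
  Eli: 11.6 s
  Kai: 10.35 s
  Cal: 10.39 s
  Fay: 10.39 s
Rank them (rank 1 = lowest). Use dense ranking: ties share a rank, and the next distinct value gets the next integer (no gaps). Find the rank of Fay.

3

Sorted (ascending): 10.22, 10.35, 10.39, 10.39, 10.39, 10.4, 10.75, 10.8, 11.01, 11.6, 12.26, 13.38
The 3 values of 10.39 share dense rank 3.
Remaining distinct values take the next consecutive integers.
Fay has value 10.39 s → rank 3.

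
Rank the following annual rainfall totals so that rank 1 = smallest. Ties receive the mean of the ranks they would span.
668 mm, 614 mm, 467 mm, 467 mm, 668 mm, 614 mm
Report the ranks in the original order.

Sorted (ascending): 467, 467, 614, 614, 668, 668
The 2 values of 467 occupy positions 1–2 → average rank (1+2)/2 = 1.5.
The 2 values of 614 occupy positions 3–4 → average rank (3+4)/2 = 3.5.
The 2 values of 668 occupy positions 5–6 → average rank (5+6)/2 = 5.5.

5.5, 3.5, 1.5, 1.5, 5.5, 3.5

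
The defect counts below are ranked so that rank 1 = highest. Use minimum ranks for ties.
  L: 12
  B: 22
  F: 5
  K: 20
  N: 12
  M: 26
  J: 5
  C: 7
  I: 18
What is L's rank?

Sorted (descending): 26, 22, 20, 18, 12, 12, 7, 5, 5
The 2 values of 12 occupy positions 5–6 → each gets rank 5.
The 2 values of 5 occupy positions 8–9 → each gets rank 8.
L has value 12 → rank 5.

5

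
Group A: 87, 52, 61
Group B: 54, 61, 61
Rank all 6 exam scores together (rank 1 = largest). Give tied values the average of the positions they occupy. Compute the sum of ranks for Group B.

11

Sorted (descending): 87, 61, 61, 61, 54, 52
The 3 values of 61 occupy positions 2–4 → average rank 3.
Group B values → pooled ranks: 54→5, 61→3, 61→3
Rank sum = 5 + 3 + 3 = 11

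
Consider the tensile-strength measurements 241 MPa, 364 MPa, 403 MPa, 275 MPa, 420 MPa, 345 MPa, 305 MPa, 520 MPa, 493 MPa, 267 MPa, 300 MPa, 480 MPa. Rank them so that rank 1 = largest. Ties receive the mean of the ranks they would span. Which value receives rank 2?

Sorted (descending): 520, 493, 480, 420, 403, 364, 345, 305, 300, 275, 267, 241
No ties — each value takes its position as its rank.
Rank 2 → value 493.

493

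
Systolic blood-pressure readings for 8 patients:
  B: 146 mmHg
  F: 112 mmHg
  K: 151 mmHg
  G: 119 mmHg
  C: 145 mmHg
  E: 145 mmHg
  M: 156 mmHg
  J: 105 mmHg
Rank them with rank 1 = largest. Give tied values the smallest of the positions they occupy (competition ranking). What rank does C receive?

Sorted (descending): 156, 151, 146, 145, 145, 119, 112, 105
The 2 values of 145 occupy positions 4–5 → each gets rank 4.
C has value 145 mmHg → rank 4.

4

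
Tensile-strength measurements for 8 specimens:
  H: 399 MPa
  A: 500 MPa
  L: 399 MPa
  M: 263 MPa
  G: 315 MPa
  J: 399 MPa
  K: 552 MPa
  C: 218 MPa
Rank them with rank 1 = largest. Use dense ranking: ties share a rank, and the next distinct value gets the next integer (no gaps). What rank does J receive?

3

Sorted (descending): 552, 500, 399, 399, 399, 315, 263, 218
The 3 values of 399 share dense rank 3.
Remaining distinct values take the next consecutive integers.
J has value 399 MPa → rank 3.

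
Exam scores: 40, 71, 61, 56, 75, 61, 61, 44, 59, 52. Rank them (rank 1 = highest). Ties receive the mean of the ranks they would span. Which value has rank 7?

Sorted (descending): 75, 71, 61, 61, 61, 59, 56, 52, 44, 40
The 3 values of 61 occupy positions 3–5 → average rank 4.
Rank 7 → value 56.

56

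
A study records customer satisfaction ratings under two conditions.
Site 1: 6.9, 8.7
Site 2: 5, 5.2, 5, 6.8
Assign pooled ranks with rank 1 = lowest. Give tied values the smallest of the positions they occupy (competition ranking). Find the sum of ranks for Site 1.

Sorted (ascending): 5, 5, 5.2, 6.8, 6.9, 8.7
The 2 values of 5 occupy positions 1–2 → each gets rank 1.
Site 1 values → pooled ranks: 6.9→5, 8.7→6
Rank sum = 5 + 6 = 11

11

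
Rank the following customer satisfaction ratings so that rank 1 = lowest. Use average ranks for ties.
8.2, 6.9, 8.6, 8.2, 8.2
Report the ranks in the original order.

3, 1, 5, 3, 3

Sorted (ascending): 6.9, 8.2, 8.2, 8.2, 8.6
The 3 values of 8.2 occupy positions 2–4 → average rank 3.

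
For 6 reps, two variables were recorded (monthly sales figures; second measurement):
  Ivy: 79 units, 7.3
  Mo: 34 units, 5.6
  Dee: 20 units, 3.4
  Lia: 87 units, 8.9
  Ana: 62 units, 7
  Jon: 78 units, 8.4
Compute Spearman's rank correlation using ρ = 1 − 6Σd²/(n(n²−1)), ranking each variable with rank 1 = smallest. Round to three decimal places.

Ranks of variable 1: 5, 2, 1, 6, 3, 4
Ranks of variable 2: 4, 2, 1, 6, 3, 5
d = r₁ − r₂: 1, 0, 0, 0, 0, -1
d²: 1, 0, 0, 0, 0, 1; Σd² = 2
ρ = 1 − 6·2/(6·35) = 1 − 12/210 = 0.943

0.943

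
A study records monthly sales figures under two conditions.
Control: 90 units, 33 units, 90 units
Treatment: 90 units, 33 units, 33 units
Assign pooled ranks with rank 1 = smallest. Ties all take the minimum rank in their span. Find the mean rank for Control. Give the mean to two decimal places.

Sorted (ascending): 33, 33, 33, 90, 90, 90
The 3 values of 33 occupy positions 1–3 → each gets rank 1.
The 3 values of 90 occupy positions 4–6 → each gets rank 4.
Control values → pooled ranks: 90→4, 33→1, 90→4
Mean rank = (4 + 1 + 4) / 3 = 3.00

3.00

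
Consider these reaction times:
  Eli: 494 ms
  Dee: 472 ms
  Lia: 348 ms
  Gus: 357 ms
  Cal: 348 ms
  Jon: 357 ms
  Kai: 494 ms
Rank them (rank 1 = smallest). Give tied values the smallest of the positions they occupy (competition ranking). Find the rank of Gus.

3

Sorted (ascending): 348, 348, 357, 357, 472, 494, 494
The 2 values of 348 occupy positions 1–2 → each gets rank 1.
The 2 values of 357 occupy positions 3–4 → each gets rank 3.
The 2 values of 494 occupy positions 6–7 → each gets rank 6.
Gus has value 357 ms → rank 3.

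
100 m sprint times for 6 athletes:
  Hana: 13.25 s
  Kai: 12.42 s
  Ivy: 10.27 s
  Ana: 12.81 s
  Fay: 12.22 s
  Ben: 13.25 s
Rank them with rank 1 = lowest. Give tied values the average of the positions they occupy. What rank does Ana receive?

Sorted (ascending): 10.27, 12.22, 12.42, 12.81, 13.25, 13.25
The 2 values of 13.25 occupy positions 5–6 → average rank (5+6)/2 = 5.5.
Ana has value 12.81 s → rank 4.

4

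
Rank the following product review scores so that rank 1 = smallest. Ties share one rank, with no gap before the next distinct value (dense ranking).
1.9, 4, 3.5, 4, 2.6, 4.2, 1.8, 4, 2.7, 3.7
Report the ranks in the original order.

2, 7, 5, 7, 3, 8, 1, 7, 4, 6

Sorted (ascending): 1.8, 1.9, 2.6, 2.7, 3.5, 3.7, 4, 4, 4, 4.2
The 3 values of 4 share dense rank 7.
Remaining distinct values take the next consecutive integers.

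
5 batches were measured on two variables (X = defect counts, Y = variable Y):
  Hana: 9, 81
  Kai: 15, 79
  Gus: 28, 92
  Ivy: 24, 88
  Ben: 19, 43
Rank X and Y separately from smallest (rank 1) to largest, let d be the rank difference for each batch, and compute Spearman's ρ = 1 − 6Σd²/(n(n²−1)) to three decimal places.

Ranks of variable 1: 1, 2, 5, 4, 3
Ranks of variable 2: 3, 2, 5, 4, 1
d = r₁ − r₂: -2, 0, 0, 0, 2
d²: 4, 0, 0, 0, 4; Σd² = 8
ρ = 1 − 6·8/(5·24) = 1 − 48/120 = 0.600

0.600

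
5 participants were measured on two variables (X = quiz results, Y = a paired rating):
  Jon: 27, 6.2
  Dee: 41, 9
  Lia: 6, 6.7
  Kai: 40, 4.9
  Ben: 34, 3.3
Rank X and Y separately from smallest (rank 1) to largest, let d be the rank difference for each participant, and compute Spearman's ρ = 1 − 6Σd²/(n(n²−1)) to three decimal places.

0.100

Ranks of variable 1: 2, 5, 1, 4, 3
Ranks of variable 2: 3, 5, 4, 2, 1
d = r₁ − r₂: -1, 0, -3, 2, 2
d²: 1, 0, 9, 4, 4; Σd² = 18
ρ = 1 − 6·18/(5·24) = 1 − 108/120 = 0.100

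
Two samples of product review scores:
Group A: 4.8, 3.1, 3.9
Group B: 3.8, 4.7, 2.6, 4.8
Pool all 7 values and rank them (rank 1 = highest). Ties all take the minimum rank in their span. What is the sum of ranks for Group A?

11

Sorted (descending): 4.8, 4.8, 4.7, 3.9, 3.8, 3.1, 2.6
The 2 values of 4.8 occupy positions 1–2 → each gets rank 1.
Group A values → pooled ranks: 4.8→1, 3.1→6, 3.9→4
Rank sum = 1 + 6 + 4 = 11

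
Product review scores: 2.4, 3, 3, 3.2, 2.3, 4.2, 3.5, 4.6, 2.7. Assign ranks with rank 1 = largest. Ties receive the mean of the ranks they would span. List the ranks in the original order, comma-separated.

Sorted (descending): 4.6, 4.2, 3.5, 3.2, 3, 3, 2.7, 2.4, 2.3
The 2 values of 3 occupy positions 5–6 → average rank (5+6)/2 = 5.5.

8, 5.5, 5.5, 4, 9, 2, 3, 1, 7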